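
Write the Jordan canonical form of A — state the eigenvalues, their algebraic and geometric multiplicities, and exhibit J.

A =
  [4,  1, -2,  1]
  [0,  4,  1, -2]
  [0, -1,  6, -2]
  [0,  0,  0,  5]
J_1(4) ⊕ J_2(5) ⊕ J_1(5)

The characteristic polynomial is
  det(x·I − A) = x^4 - 19*x^3 + 135*x^2 - 425*x + 500 = (x - 5)^3*(x - 4)

Eigenvalues and multiplicities (the geometric multiplicity of λ is n − rank(A − λI), which equals the number of Jordan blocks for λ):
  λ = 4: algebraic multiplicity = 1, geometric multiplicity = 1
  λ = 5: algebraic multiplicity = 3, geometric multiplicity = 2

Determining the block sizes for each eigenvalue:
  λ = 4: one block (gm = 1), so the single block has size am = 1 → block sizes [1]
  λ = 5: 2 blocks summing to 3 forces exactly one block of size 2 and the rest size 1 → block sizes [2, 1]

Assembling the blocks gives a Jordan form
J =
  [4, 0, 0, 0]
  [0, 5, 1, 0]
  [0, 0, 5, 0]
  [0, 0, 0, 5]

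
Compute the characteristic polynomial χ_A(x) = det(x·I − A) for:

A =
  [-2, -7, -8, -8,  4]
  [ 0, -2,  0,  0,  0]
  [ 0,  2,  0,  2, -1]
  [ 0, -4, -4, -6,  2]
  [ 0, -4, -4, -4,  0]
x^5 + 10*x^4 + 40*x^3 + 80*x^2 + 80*x + 32

Expanding det(x·I − A) (e.g. by cofactor expansion or by noting that A is similar to its Jordan form J, which has the same characteristic polynomial as A) gives
  χ_A(x) = x^5 + 10*x^4 + 40*x^3 + 80*x^2 + 80*x + 32
which factors as (x + 2)^5. The eigenvalues (with algebraic multiplicities) are λ = -2 with multiplicity 5.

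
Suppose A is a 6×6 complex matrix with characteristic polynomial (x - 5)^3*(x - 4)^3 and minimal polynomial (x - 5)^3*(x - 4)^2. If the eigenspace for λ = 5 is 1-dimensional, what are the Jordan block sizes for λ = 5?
Block sizes for λ = 5: [3]

Step 1 — from the characteristic polynomial, algebraic multiplicity of λ = 5 is 3. From dim ker(A − (5)·I) = 1, there are exactly 1 Jordan blocks for λ = 5.
Step 2 — from the minimal polynomial, the factor (x − 5)^3 tells us the largest block for λ = 5 has size 3.
Step 3 — with total size 3, 1 blocks, and largest block 3, the block sizes (in nonincreasing order) are [3].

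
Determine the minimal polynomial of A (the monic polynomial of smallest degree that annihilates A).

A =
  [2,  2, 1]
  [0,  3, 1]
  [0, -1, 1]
x^3 - 6*x^2 + 12*x - 8

The characteristic polynomial is χ_A(x) = (x - 2)^3, so the eigenvalues are known. The minimal polynomial is
  m_A(x) = Π_λ (x − λ)^{k_λ}
where k_λ is the size of the *largest* Jordan block for λ (equivalently, the smallest k with (A − λI)^k v = 0 for every generalised eigenvector v of λ).

  λ = 2: largest Jordan block has size 3, contributing (x − 2)^3

So m_A(x) = (x - 2)^3 = x^3 - 6*x^2 + 12*x - 8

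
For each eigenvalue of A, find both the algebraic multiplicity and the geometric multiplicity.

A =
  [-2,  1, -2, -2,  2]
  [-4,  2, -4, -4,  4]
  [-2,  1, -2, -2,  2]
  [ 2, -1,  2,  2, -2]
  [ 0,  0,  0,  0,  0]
λ = 0: alg = 5, geom = 4

Step 1 — factor the characteristic polynomial to read off the algebraic multiplicities:
  χ_A(x) = x^5

Step 2 — compute geometric multiplicities via the rank-nullity identity g(λ) = n − rank(A − λI):
  rank(A − (0)·I) = 1, so dim ker(A − (0)·I) = n − 1 = 4

Summary:
  λ = 0: algebraic multiplicity = 5, geometric multiplicity = 4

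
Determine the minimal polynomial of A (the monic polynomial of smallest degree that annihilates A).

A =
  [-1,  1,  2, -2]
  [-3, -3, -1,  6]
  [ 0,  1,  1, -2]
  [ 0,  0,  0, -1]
x^3 + 3*x^2 + 3*x + 1

The characteristic polynomial is χ_A(x) = (x + 1)^4, so the eigenvalues are known. The minimal polynomial is
  m_A(x) = Π_λ (x − λ)^{k_λ}
where k_λ is the size of the *largest* Jordan block for λ (equivalently, the smallest k with (A − λI)^k v = 0 for every generalised eigenvector v of λ).

  λ = -1: largest Jordan block has size 3, contributing (x + 1)^3

So m_A(x) = (x + 1)^3 = x^3 + 3*x^2 + 3*x + 1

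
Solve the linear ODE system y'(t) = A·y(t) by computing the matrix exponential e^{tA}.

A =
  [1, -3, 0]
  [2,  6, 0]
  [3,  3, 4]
e^{tA} =
  [-2*exp(4*t) + 3*exp(3*t), -3*exp(4*t) + 3*exp(3*t), 0]
  [2*exp(4*t) - 2*exp(3*t), 3*exp(4*t) - 2*exp(3*t), 0]
  [3*exp(4*t) - 3*exp(3*t), 3*exp(4*t) - 3*exp(3*t), exp(4*t)]

Strategy: write A = P · J · P⁻¹ where J is a Jordan canonical form, so e^{tA} = P · e^{tJ} · P⁻¹, and e^{tJ} can be computed block-by-block.

A has Jordan form
J =
  [3, 0, 0]
  [0, 4, 0]
  [0, 0, 4]
(up to reordering of blocks).

Per-block formulas:
  For a 1×1 block at λ = 4: exp(t · [4]) = [e^(4t)].
  For a 1×1 block at λ = 3: exp(t · [3]) = [e^(3t)].

After assembling e^{tJ} and conjugating by P, we get:

e^{tA} =
  [-2*exp(4*t) + 3*exp(3*t), -3*exp(4*t) + 3*exp(3*t), 0]
  [2*exp(4*t) - 2*exp(3*t), 3*exp(4*t) - 2*exp(3*t), 0]
  [3*exp(4*t) - 3*exp(3*t), 3*exp(4*t) - 3*exp(3*t), exp(4*t)]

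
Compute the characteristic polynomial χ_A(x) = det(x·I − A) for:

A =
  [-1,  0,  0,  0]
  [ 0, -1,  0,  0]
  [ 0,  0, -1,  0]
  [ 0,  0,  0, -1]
x^4 + 4*x^3 + 6*x^2 + 4*x + 1

Expanding det(x·I − A) (e.g. by cofactor expansion or by noting that A is similar to its Jordan form J, which has the same characteristic polynomial as A) gives
  χ_A(x) = x^4 + 4*x^3 + 6*x^2 + 4*x + 1
which factors as (x + 1)^4. The eigenvalues (with algebraic multiplicities) are λ = -1 with multiplicity 4.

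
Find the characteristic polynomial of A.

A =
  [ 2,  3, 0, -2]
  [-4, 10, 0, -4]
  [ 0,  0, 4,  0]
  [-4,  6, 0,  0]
x^4 - 16*x^3 + 96*x^2 - 256*x + 256

Expanding det(x·I − A) (e.g. by cofactor expansion or by noting that A is similar to its Jordan form J, which has the same characteristic polynomial as A) gives
  χ_A(x) = x^4 - 16*x^3 + 96*x^2 - 256*x + 256
which factors as (x - 4)^4. The eigenvalues (with algebraic multiplicities) are λ = 4 with multiplicity 4.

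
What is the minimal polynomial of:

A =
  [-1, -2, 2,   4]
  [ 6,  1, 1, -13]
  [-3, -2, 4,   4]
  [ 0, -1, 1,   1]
x^3 - 3*x^2 + 4

The characteristic polynomial is χ_A(x) = (x - 2)^3*(x + 1), so the eigenvalues are known. The minimal polynomial is
  m_A(x) = Π_λ (x − λ)^{k_λ}
where k_λ is the size of the *largest* Jordan block for λ (equivalently, the smallest k with (A − λI)^k v = 0 for every generalised eigenvector v of λ).

  λ = -1: largest Jordan block has size 1, contributing (x + 1)
  λ = 2: largest Jordan block has size 2, contributing (x − 2)^2

So m_A(x) = (x - 2)^2*(x + 1) = x^3 - 3*x^2 + 4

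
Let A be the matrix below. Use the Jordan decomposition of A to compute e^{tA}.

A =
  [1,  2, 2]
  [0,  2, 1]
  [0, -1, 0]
e^{tA} =
  [exp(t), 2*t*exp(t), 2*t*exp(t)]
  [0, t*exp(t) + exp(t), t*exp(t)]
  [0, -t*exp(t), -t*exp(t) + exp(t)]

Strategy: write A = P · J · P⁻¹ where J is a Jordan canonical form, so e^{tA} = P · e^{tJ} · P⁻¹, and e^{tJ} can be computed block-by-block.

A has Jordan form
J =
  [1, 1, 0]
  [0, 1, 0]
  [0, 0, 1]
(up to reordering of blocks).

Per-block formulas:
  For a 2×2 Jordan block J_2(1): exp(t · J_2(1)) = e^(1t)·(I + t·N), where N is the 2×2 nilpotent shift.
  For a 1×1 block at λ = 1: exp(t · [1]) = [e^(1t)].

After assembling e^{tJ} and conjugating by P, we get:

e^{tA} =
  [exp(t), 2*t*exp(t), 2*t*exp(t)]
  [0, t*exp(t) + exp(t), t*exp(t)]
  [0, -t*exp(t), -t*exp(t) + exp(t)]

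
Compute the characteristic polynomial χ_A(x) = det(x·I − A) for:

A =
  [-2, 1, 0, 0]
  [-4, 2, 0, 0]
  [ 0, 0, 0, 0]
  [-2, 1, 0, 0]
x^4

Expanding det(x·I − A) (e.g. by cofactor expansion or by noting that A is similar to its Jordan form J, which has the same characteristic polynomial as A) gives
  χ_A(x) = x^4
which factors as x^4. The eigenvalues (with algebraic multiplicities) are λ = 0 with multiplicity 4.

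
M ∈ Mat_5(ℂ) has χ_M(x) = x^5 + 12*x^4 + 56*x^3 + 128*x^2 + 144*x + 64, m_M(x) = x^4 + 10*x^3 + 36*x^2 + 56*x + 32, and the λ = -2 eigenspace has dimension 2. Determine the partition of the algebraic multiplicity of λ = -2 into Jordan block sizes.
Block sizes for λ = -2: [3, 1]

Step 1 — from the characteristic polynomial, algebraic multiplicity of λ = -2 is 4. From dim ker(M − (-2)·I) = 2, there are exactly 2 Jordan blocks for λ = -2.
Step 2 — from the minimal polynomial, the factor (x + 2)^3 tells us the largest block for λ = -2 has size 3.
Step 3 — with total size 4, 2 blocks, and largest block 3, the block sizes (in nonincreasing order) are [3, 1].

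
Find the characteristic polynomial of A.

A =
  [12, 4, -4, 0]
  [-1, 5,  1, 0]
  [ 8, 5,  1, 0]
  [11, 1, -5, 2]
x^4 - 20*x^3 + 144*x^2 - 432*x + 432

Expanding det(x·I − A) (e.g. by cofactor expansion or by noting that A is similar to its Jordan form J, which has the same characteristic polynomial as A) gives
  χ_A(x) = x^4 - 20*x^3 + 144*x^2 - 432*x + 432
which factors as (x - 6)^3*(x - 2). The eigenvalues (with algebraic multiplicities) are λ = 2 with multiplicity 1, λ = 6 with multiplicity 3.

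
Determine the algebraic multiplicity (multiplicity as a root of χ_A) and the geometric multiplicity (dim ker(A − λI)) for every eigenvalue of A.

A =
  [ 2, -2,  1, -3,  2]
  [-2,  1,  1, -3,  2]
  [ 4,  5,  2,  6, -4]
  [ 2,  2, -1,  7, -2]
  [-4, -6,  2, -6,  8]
λ = 4: alg = 5, geom = 3

Step 1 — factor the characteristic polynomial to read off the algebraic multiplicities:
  χ_A(x) = (x - 4)^5

Step 2 — compute geometric multiplicities via the rank-nullity identity g(λ) = n − rank(A − λI):
  rank(A − (4)·I) = 2, so dim ker(A − (4)·I) = n − 2 = 3

Summary:
  λ = 4: algebraic multiplicity = 5, geometric multiplicity = 3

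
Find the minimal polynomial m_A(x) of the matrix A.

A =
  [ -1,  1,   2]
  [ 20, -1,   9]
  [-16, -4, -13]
x^3 + 15*x^2 + 75*x + 125

The characteristic polynomial is χ_A(x) = (x + 5)^3, so the eigenvalues are known. The minimal polynomial is
  m_A(x) = Π_λ (x − λ)^{k_λ}
where k_λ is the size of the *largest* Jordan block for λ (equivalently, the smallest k with (A − λI)^k v = 0 for every generalised eigenvector v of λ).

  λ = -5: largest Jordan block has size 3, contributing (x + 5)^3

So m_A(x) = (x + 5)^3 = x^3 + 15*x^2 + 75*x + 125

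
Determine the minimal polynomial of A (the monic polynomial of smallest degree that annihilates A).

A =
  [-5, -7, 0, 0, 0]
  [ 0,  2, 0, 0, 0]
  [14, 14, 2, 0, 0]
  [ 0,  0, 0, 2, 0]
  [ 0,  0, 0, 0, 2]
x^2 + 3*x - 10

The characteristic polynomial is χ_A(x) = (x - 2)^4*(x + 5), so the eigenvalues are known. The minimal polynomial is
  m_A(x) = Π_λ (x − λ)^{k_λ}
where k_λ is the size of the *largest* Jordan block for λ (equivalently, the smallest k with (A − λI)^k v = 0 for every generalised eigenvector v of λ).

  λ = -5: largest Jordan block has size 1, contributing (x + 5)
  λ = 2: largest Jordan block has size 1, contributing (x − 2)

So m_A(x) = (x - 2)*(x + 5) = x^2 + 3*x - 10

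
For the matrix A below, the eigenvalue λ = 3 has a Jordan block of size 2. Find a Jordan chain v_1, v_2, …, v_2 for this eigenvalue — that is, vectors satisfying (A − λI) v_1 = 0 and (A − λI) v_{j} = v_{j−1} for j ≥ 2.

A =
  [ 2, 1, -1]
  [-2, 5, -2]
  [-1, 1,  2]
A Jordan chain for λ = 3 of length 2:
v_1 = (-1, -2, -1)ᵀ
v_2 = (1, 0, 0)ᵀ

Let N = A − (3)·I. We want v_2 with N^2 v_2 = 0 but N^1 v_2 ≠ 0; then v_{j-1} := N · v_j for j = 2, …, 2.

Pick v_2 = (1, 0, 0)ᵀ.
Then v_1 = N · v_2 = (-1, -2, -1)ᵀ.

Sanity check: (A − (3)·I) v_1 = (0, 0, 0)ᵀ = 0. ✓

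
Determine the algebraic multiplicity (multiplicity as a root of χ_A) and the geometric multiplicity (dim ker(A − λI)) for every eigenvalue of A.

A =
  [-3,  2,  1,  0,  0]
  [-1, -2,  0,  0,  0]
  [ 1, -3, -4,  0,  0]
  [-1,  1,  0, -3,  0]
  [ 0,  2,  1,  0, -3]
λ = -3: alg = 5, geom = 3

Step 1 — factor the characteristic polynomial to read off the algebraic multiplicities:
  χ_A(x) = (x + 3)^5

Step 2 — compute geometric multiplicities via the rank-nullity identity g(λ) = n − rank(A − λI):
  rank(A − (-3)·I) = 2, so dim ker(A − (-3)·I) = n − 2 = 3

Summary:
  λ = -3: algebraic multiplicity = 5, geometric multiplicity = 3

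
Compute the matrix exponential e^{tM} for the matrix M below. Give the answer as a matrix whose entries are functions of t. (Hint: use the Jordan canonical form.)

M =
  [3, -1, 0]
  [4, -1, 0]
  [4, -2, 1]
e^{tM} =
  [2*t*exp(t) + exp(t), -t*exp(t), 0]
  [4*t*exp(t), -2*t*exp(t) + exp(t), 0]
  [4*t*exp(t), -2*t*exp(t), exp(t)]

Strategy: write M = P · J · P⁻¹ where J is a Jordan canonical form, so e^{tM} = P · e^{tJ} · P⁻¹, and e^{tJ} can be computed block-by-block.

M has Jordan form
J =
  [1, 1, 0]
  [0, 1, 0]
  [0, 0, 1]
(up to reordering of blocks).

Per-block formulas:
  For a 2×2 Jordan block J_2(1): exp(t · J_2(1)) = e^(1t)·(I + t·N), where N is the 2×2 nilpotent shift.
  For a 1×1 block at λ = 1: exp(t · [1]) = [e^(1t)].

After assembling e^{tJ} and conjugating by P, we get:

e^{tM} =
  [2*t*exp(t) + exp(t), -t*exp(t), 0]
  [4*t*exp(t), -2*t*exp(t) + exp(t), 0]
  [4*t*exp(t), -2*t*exp(t), exp(t)]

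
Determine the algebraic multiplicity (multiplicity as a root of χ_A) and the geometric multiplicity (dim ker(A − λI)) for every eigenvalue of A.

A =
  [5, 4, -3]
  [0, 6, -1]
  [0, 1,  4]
λ = 5: alg = 3, geom = 1

Step 1 — factor the characteristic polynomial to read off the algebraic multiplicities:
  χ_A(x) = (x - 5)^3

Step 2 — compute geometric multiplicities via the rank-nullity identity g(λ) = n − rank(A − λI):
  rank(A − (5)·I) = 2, so dim ker(A − (5)·I) = n − 2 = 1

Summary:
  λ = 5: algebraic multiplicity = 3, geometric multiplicity = 1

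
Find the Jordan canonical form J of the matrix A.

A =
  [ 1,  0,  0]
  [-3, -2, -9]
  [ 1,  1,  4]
J_2(1) ⊕ J_1(1)

The characteristic polynomial is
  det(x·I − A) = x^3 - 3*x^2 + 3*x - 1 = (x - 1)^3

Eigenvalues and multiplicities (the geometric multiplicity of λ is n − rank(A − λI), which equals the number of Jordan blocks for λ):
  λ = 1: algebraic multiplicity = 3, geometric multiplicity = 2

Determining the block sizes for each eigenvalue:
  λ = 1: 2 blocks summing to 3 forces exactly one block of size 2 and the rest size 1 → block sizes [2, 1]

Assembling the blocks gives a Jordan form
J =
  [1, 1, 0]
  [0, 1, 0]
  [0, 0, 1]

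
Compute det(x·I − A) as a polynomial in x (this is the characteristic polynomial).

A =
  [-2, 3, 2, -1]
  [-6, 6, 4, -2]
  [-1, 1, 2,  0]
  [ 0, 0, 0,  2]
x^4 - 8*x^3 + 24*x^2 - 32*x + 16

Expanding det(x·I − A) (e.g. by cofactor expansion or by noting that A is similar to its Jordan form J, which has the same characteristic polynomial as A) gives
  χ_A(x) = x^4 - 8*x^3 + 24*x^2 - 32*x + 16
which factors as (x - 2)^4. The eigenvalues (with algebraic multiplicities) are λ = 2 with multiplicity 4.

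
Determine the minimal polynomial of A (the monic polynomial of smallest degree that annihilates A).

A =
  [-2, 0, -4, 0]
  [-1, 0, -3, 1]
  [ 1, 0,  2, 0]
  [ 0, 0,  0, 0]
x^3

The characteristic polynomial is χ_A(x) = x^4, so the eigenvalues are known. The minimal polynomial is
  m_A(x) = Π_λ (x − λ)^{k_λ}
where k_λ is the size of the *largest* Jordan block for λ (equivalently, the smallest k with (A − λI)^k v = 0 for every generalised eigenvector v of λ).

  λ = 0: largest Jordan block has size 3, contributing (x − 0)^3

So m_A(x) = x^3 = x^3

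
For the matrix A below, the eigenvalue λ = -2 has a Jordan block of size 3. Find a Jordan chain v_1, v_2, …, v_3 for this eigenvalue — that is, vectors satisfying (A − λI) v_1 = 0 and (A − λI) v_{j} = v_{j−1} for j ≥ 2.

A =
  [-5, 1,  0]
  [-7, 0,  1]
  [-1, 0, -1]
A Jordan chain for λ = -2 of length 3:
v_1 = (2, 6, 2)ᵀ
v_2 = (-3, -7, -1)ᵀ
v_3 = (1, 0, 0)ᵀ

Let N = A − (-2)·I. We want v_3 with N^3 v_3 = 0 but N^2 v_3 ≠ 0; then v_{j-1} := N · v_j for j = 3, …, 2.

Pick v_3 = (1, 0, 0)ᵀ.
Then v_2 = N · v_3 = (-3, -7, -1)ᵀ.
Then v_1 = N · v_2 = (2, 6, 2)ᵀ.

Sanity check: (A − (-2)·I) v_1 = (0, 0, 0)ᵀ = 0. ✓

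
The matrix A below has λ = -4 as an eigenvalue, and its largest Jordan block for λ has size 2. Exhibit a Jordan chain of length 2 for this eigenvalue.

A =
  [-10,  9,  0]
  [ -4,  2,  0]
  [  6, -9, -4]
A Jordan chain for λ = -4 of length 2:
v_1 = (-6, -4, 6)ᵀ
v_2 = (1, 0, 0)ᵀ

Let N = A − (-4)·I. We want v_2 with N^2 v_2 = 0 but N^1 v_2 ≠ 0; then v_{j-1} := N · v_j for j = 2, …, 2.

Pick v_2 = (1, 0, 0)ᵀ.
Then v_1 = N · v_2 = (-6, -4, 6)ᵀ.

Sanity check: (A − (-4)·I) v_1 = (0, 0, 0)ᵀ = 0. ✓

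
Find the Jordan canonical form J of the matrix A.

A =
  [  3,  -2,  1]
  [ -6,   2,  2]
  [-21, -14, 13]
J_2(6) ⊕ J_1(6)

The characteristic polynomial is
  det(x·I − A) = x^3 - 18*x^2 + 108*x - 216 = (x - 6)^3

Eigenvalues and multiplicities (the geometric multiplicity of λ is n − rank(A − λI), which equals the number of Jordan blocks for λ):
  λ = 6: algebraic multiplicity = 3, geometric multiplicity = 2

Determining the block sizes for each eigenvalue:
  λ = 6: 2 blocks summing to 3 forces exactly one block of size 2 and the rest size 1 → block sizes [2, 1]

Assembling the blocks gives a Jordan form
J =
  [6, 1, 0]
  [0, 6, 0]
  [0, 0, 6]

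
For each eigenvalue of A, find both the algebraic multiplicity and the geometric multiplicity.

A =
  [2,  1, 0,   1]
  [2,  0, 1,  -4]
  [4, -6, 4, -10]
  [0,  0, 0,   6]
λ = 2: alg = 3, geom = 1; λ = 6: alg = 1, geom = 1

Step 1 — factor the characteristic polynomial to read off the algebraic multiplicities:
  χ_A(x) = (x - 6)*(x - 2)^3

Step 2 — compute geometric multiplicities via the rank-nullity identity g(λ) = n − rank(A − λI):
  rank(A − (2)·I) = 3, so dim ker(A − (2)·I) = n − 3 = 1
  rank(A − (6)·I) = 3, so dim ker(A − (6)·I) = n − 3 = 1

Summary:
  λ = 2: algebraic multiplicity = 3, geometric multiplicity = 1
  λ = 6: algebraic multiplicity = 1, geometric multiplicity = 1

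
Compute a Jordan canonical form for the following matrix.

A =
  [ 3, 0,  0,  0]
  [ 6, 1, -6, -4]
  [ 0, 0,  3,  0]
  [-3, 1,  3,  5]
J_2(3) ⊕ J_1(3) ⊕ J_1(3)

The characteristic polynomial is
  det(x·I − A) = x^4 - 12*x^3 + 54*x^2 - 108*x + 81 = (x - 3)^4

Eigenvalues and multiplicities (the geometric multiplicity of λ is n − rank(A − λI), which equals the number of Jordan blocks for λ):
  λ = 3: algebraic multiplicity = 4, geometric multiplicity = 3

Determining the block sizes for each eigenvalue:
  λ = 3: 3 blocks summing to 4 forces exactly one block of size 2 and the rest size 1 → block sizes [2, 1, 1]

Assembling the blocks gives a Jordan form
J =
  [3, 1, 0, 0]
  [0, 3, 0, 0]
  [0, 0, 3, 0]
  [0, 0, 0, 3]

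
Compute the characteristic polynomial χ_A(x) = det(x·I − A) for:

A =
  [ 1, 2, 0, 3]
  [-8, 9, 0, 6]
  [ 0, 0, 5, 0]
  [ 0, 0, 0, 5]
x^4 - 20*x^3 + 150*x^2 - 500*x + 625

Expanding det(x·I − A) (e.g. by cofactor expansion or by noting that A is similar to its Jordan form J, which has the same characteristic polynomial as A) gives
  χ_A(x) = x^4 - 20*x^3 + 150*x^2 - 500*x + 625
which factors as (x - 5)^4. The eigenvalues (with algebraic multiplicities) are λ = 5 with multiplicity 4.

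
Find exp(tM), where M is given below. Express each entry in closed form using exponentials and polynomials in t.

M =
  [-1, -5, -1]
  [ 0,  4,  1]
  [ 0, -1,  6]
e^{tM} =
  [exp(-t), t*exp(5*t) - exp(5*t) + exp(-t), -t*exp(5*t)]
  [0, -t*exp(5*t) + exp(5*t), t*exp(5*t)]
  [0, -t*exp(5*t), t*exp(5*t) + exp(5*t)]

Strategy: write M = P · J · P⁻¹ where J is a Jordan canonical form, so e^{tM} = P · e^{tJ} · P⁻¹, and e^{tJ} can be computed block-by-block.

M has Jordan form
J =
  [-1, 0, 0]
  [ 0, 5, 1]
  [ 0, 0, 5]
(up to reordering of blocks).

Per-block formulas:
  For a 1×1 block at λ = -1: exp(t · [-1]) = [e^(-1t)].
  For a 2×2 Jordan block J_2(5): exp(t · J_2(5)) = e^(5t)·(I + t·N), where N is the 2×2 nilpotent shift.

After assembling e^{tJ} and conjugating by P, we get:

e^{tM} =
  [exp(-t), t*exp(5*t) - exp(5*t) + exp(-t), -t*exp(5*t)]
  [0, -t*exp(5*t) + exp(5*t), t*exp(5*t)]
  [0, -t*exp(5*t), t*exp(5*t) + exp(5*t)]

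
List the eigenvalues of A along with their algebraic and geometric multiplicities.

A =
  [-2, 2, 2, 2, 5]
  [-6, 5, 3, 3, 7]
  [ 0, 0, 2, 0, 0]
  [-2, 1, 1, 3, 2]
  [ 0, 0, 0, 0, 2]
λ = 2: alg = 5, geom = 3

Step 1 — factor the characteristic polynomial to read off the algebraic multiplicities:
  χ_A(x) = (x - 2)^5

Step 2 — compute geometric multiplicities via the rank-nullity identity g(λ) = n − rank(A − λI):
  rank(A − (2)·I) = 2, so dim ker(A − (2)·I) = n − 2 = 3

Summary:
  λ = 2: algebraic multiplicity = 5, geometric multiplicity = 3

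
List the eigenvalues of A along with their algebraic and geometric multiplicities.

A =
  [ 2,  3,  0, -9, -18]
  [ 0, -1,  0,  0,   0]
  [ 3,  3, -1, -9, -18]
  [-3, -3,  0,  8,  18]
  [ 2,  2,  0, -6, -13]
λ = -1: alg = 5, geom = 4

Step 1 — factor the characteristic polynomial to read off the algebraic multiplicities:
  χ_A(x) = (x + 1)^5

Step 2 — compute geometric multiplicities via the rank-nullity identity g(λ) = n − rank(A − λI):
  rank(A − (-1)·I) = 1, so dim ker(A − (-1)·I) = n − 1 = 4

Summary:
  λ = -1: algebraic multiplicity = 5, geometric multiplicity = 4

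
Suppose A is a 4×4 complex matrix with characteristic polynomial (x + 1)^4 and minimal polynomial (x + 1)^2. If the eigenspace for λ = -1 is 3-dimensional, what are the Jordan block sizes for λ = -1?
Block sizes for λ = -1: [2, 1, 1]

Step 1 — from the characteristic polynomial, algebraic multiplicity of λ = -1 is 4. From dim ker(A − (-1)·I) = 3, there are exactly 3 Jordan blocks for λ = -1.
Step 2 — from the minimal polynomial, the factor (x + 1)^2 tells us the largest block for λ = -1 has size 2.
Step 3 — with total size 4, 3 blocks, and largest block 2, the block sizes (in nonincreasing order) are [2, 1, 1].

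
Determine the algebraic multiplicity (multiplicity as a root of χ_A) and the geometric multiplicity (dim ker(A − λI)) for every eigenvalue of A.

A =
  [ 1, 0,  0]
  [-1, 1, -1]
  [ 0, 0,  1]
λ = 1: alg = 3, geom = 2

Step 1 — factor the characteristic polynomial to read off the algebraic multiplicities:
  χ_A(x) = (x - 1)^3

Step 2 — compute geometric multiplicities via the rank-nullity identity g(λ) = n − rank(A − λI):
  rank(A − (1)·I) = 1, so dim ker(A − (1)·I) = n − 1 = 2

Summary:
  λ = 1: algebraic multiplicity = 3, geometric multiplicity = 2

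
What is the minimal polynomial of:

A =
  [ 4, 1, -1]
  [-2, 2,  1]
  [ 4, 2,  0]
x^3 - 6*x^2 + 12*x - 8

The characteristic polynomial is χ_A(x) = (x - 2)^3, so the eigenvalues are known. The minimal polynomial is
  m_A(x) = Π_λ (x − λ)^{k_λ}
where k_λ is the size of the *largest* Jordan block for λ (equivalently, the smallest k with (A − λI)^k v = 0 for every generalised eigenvector v of λ).

  λ = 2: largest Jordan block has size 3, contributing (x − 2)^3

So m_A(x) = (x - 2)^3 = x^3 - 6*x^2 + 12*x - 8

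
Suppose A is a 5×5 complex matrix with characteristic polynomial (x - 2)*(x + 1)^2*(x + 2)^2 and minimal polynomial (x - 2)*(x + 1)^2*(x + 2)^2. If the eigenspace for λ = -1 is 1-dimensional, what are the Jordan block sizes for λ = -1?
Block sizes for λ = -1: [2]

Step 1 — from the characteristic polynomial, algebraic multiplicity of λ = -1 is 2. From dim ker(A − (-1)·I) = 1, there are exactly 1 Jordan blocks for λ = -1.
Step 2 — from the minimal polynomial, the factor (x + 1)^2 tells us the largest block for λ = -1 has size 2.
Step 3 — with total size 2, 1 blocks, and largest block 2, the block sizes (in nonincreasing order) are [2].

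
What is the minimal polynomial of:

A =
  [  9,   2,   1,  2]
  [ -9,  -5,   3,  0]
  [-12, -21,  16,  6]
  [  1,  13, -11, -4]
x^3 - 12*x^2 + 48*x - 64

The characteristic polynomial is χ_A(x) = (x - 4)^4, so the eigenvalues are known. The minimal polynomial is
  m_A(x) = Π_λ (x − λ)^{k_λ}
where k_λ is the size of the *largest* Jordan block for λ (equivalently, the smallest k with (A − λI)^k v = 0 for every generalised eigenvector v of λ).

  λ = 4: largest Jordan block has size 3, contributing (x − 4)^3

So m_A(x) = (x - 4)^3 = x^3 - 12*x^2 + 48*x - 64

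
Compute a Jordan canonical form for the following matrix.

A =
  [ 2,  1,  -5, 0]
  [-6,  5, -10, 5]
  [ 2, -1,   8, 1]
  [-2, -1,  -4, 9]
J_2(6) ⊕ J_2(6)

The characteristic polynomial is
  det(x·I − A) = x^4 - 24*x^3 + 216*x^2 - 864*x + 1296 = (x - 6)^4

Eigenvalues and multiplicities (the geometric multiplicity of λ is n − rank(A − λI), which equals the number of Jordan blocks for λ):
  λ = 6: algebraic multiplicity = 4, geometric multiplicity = 2

Determining the block sizes for each eigenvalue:
  λ = 6: with am = 4 and gm = 2, the partition is not yet determined (e.g. several partitions of 4 into 2 parts exist). Let N = A − (6)·I. Computing rank(N^1) = 2, rank(N^2) = 0; the number of blocks of size ≥ j is rank(N^{j−1}) − rank(N^j), giving [2, 2]. So we have 2 block(s) of size 2 → block sizes [2, 2]

Assembling the blocks gives a Jordan form
J =
  [6, 1, 0, 0]
  [0, 6, 0, 0]
  [0, 0, 6, 1]
  [0, 0, 0, 6]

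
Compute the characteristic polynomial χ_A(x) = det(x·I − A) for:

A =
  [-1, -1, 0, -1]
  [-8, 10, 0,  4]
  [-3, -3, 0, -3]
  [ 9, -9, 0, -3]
x^4 - 6*x^3

Expanding det(x·I − A) (e.g. by cofactor expansion or by noting that A is similar to its Jordan form J, which has the same characteristic polynomial as A) gives
  χ_A(x) = x^4 - 6*x^3
which factors as x^3*(x - 6). The eigenvalues (with algebraic multiplicities) are λ = 0 with multiplicity 3, λ = 6 with multiplicity 1.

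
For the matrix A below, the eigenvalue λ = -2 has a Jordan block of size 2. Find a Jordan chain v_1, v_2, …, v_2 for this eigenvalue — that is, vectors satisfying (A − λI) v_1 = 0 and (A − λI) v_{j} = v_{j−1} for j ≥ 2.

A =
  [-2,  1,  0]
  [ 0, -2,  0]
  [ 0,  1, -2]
A Jordan chain for λ = -2 of length 2:
v_1 = (1, 0, 1)ᵀ
v_2 = (0, 1, 0)ᵀ

Let N = A − (-2)·I. We want v_2 with N^2 v_2 = 0 but N^1 v_2 ≠ 0; then v_{j-1} := N · v_j for j = 2, …, 2.

Pick v_2 = (0, 1, 0)ᵀ.
Then v_1 = N · v_2 = (1, 0, 1)ᵀ.

Sanity check: (A − (-2)·I) v_1 = (0, 0, 0)ᵀ = 0. ✓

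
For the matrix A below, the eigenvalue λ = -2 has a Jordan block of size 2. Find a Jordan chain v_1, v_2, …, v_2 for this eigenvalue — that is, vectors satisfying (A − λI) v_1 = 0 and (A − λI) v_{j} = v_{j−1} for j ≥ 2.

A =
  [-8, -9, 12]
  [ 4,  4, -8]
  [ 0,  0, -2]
A Jordan chain for λ = -2 of length 2:
v_1 = (-6, 4, 0)ᵀ
v_2 = (1, 0, 0)ᵀ

Let N = A − (-2)·I. We want v_2 with N^2 v_2 = 0 but N^1 v_2 ≠ 0; then v_{j-1} := N · v_j for j = 2, …, 2.

Pick v_2 = (1, 0, 0)ᵀ.
Then v_1 = N · v_2 = (-6, 4, 0)ᵀ.

Sanity check: (A − (-2)·I) v_1 = (0, 0, 0)ᵀ = 0. ✓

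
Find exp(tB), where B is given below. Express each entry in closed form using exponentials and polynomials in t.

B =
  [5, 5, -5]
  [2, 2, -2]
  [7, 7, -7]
e^{tB} =
  [5*t + 1, 5*t, -5*t]
  [2*t, 2*t + 1, -2*t]
  [7*t, 7*t, 1 - 7*t]

Strategy: write B = P · J · P⁻¹ where J is a Jordan canonical form, so e^{tB} = P · e^{tJ} · P⁻¹, and e^{tJ} can be computed block-by-block.

B has Jordan form
J =
  [0, 1, 0]
  [0, 0, 0]
  [0, 0, 0]
(up to reordering of blocks).

Per-block formulas:
  For a 1×1 block at λ = 0: exp(t · [0]) = [e^(0t)].
  For a 2×2 Jordan block J_2(0): exp(t · J_2(0)) = e^(0t)·(I + t·N), where N is the 2×2 nilpotent shift.

After assembling e^{tJ} and conjugating by P, we get:

e^{tB} =
  [5*t + 1, 5*t, -5*t]
  [2*t, 2*t + 1, -2*t]
  [7*t, 7*t, 1 - 7*t]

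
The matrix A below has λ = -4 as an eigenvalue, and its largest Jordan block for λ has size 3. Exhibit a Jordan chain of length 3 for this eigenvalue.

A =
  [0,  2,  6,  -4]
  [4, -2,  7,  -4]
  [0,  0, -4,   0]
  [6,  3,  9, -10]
A Jordan chain for λ = -4 of length 3:
v_1 = (2, 2, 0, 3)ᵀ
v_2 = (6, 7, 0, 9)ᵀ
v_3 = (0, 0, 1, 0)ᵀ

Let N = A − (-4)·I. We want v_3 with N^3 v_3 = 0 but N^2 v_3 ≠ 0; then v_{j-1} := N · v_j for j = 3, …, 2.

Pick v_3 = (0, 0, 1, 0)ᵀ.
Then v_2 = N · v_3 = (6, 7, 0, 9)ᵀ.
Then v_1 = N · v_2 = (2, 2, 0, 3)ᵀ.

Sanity check: (A − (-4)·I) v_1 = (0, 0, 0, 0)ᵀ = 0. ✓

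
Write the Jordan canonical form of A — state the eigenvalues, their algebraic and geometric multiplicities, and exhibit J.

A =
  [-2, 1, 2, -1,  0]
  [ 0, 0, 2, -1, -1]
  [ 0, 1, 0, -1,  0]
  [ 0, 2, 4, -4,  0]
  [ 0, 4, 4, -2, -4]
J_3(-2) ⊕ J_1(-2) ⊕ J_1(-2)

The characteristic polynomial is
  det(x·I − A) = x^5 + 10*x^4 + 40*x^3 + 80*x^2 + 80*x + 32 = (x + 2)^5

Eigenvalues and multiplicities (the geometric multiplicity of λ is n − rank(A − λI), which equals the number of Jordan blocks for λ):
  λ = -2: algebraic multiplicity = 5, geometric multiplicity = 3

Determining the block sizes for each eigenvalue:
  λ = -2: with am = 5 and gm = 3, the partition is not yet determined (e.g. several partitions of 5 into 3 parts exist). Let N = A − (-2)·I. Computing rank(N^1) = 2, rank(N^2) = 1, rank(N^3) = 0; the number of blocks of size ≥ j is rank(N^{j−1}) − rank(N^j), giving [3, 1, 1]. So we have 1 block(s) of size 3, 2 block(s) of size 1 → block sizes [3, 1, 1]

Assembling the blocks gives a Jordan form
J =
  [-2,  1,  0,  0,  0]
  [ 0, -2,  1,  0,  0]
  [ 0,  0, -2,  0,  0]
  [ 0,  0,  0, -2,  0]
  [ 0,  0,  0,  0, -2]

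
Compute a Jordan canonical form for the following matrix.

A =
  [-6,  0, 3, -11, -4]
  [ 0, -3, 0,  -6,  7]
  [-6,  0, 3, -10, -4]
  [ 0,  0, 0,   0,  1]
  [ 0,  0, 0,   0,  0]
J_1(-3) ⊕ J_1(-3) ⊕ J_3(0)

The characteristic polynomial is
  det(x·I − A) = x^5 + 6*x^4 + 9*x^3 = x^3*(x + 3)^2

Eigenvalues and multiplicities (the geometric multiplicity of λ is n − rank(A − λI), which equals the number of Jordan blocks for λ):
  λ = -3: algebraic multiplicity = 2, geometric multiplicity = 2
  λ = 0: algebraic multiplicity = 3, geometric multiplicity = 1

Determining the block sizes for each eigenvalue:
  λ = -3: gm = am = 2, so every block has size 1 → block sizes [1, 1]
  λ = 0: one block (gm = 1), so the single block has size am = 3 → block sizes [3]

Assembling the blocks gives a Jordan form
J =
  [-3,  0, 0, 0, 0]
  [ 0, -3, 0, 0, 0]
  [ 0,  0, 0, 1, 0]
  [ 0,  0, 0, 0, 1]
  [ 0,  0, 0, 0, 0]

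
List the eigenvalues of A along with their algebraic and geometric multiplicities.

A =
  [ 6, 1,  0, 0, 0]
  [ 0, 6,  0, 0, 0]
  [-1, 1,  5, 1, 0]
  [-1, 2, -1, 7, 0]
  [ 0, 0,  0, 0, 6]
λ = 6: alg = 5, geom = 3

Step 1 — factor the characteristic polynomial to read off the algebraic multiplicities:
  χ_A(x) = (x - 6)^5

Step 2 — compute geometric multiplicities via the rank-nullity identity g(λ) = n − rank(A − λI):
  rank(A − (6)·I) = 2, so dim ker(A − (6)·I) = n − 2 = 3

Summary:
  λ = 6: algebraic multiplicity = 5, geometric multiplicity = 3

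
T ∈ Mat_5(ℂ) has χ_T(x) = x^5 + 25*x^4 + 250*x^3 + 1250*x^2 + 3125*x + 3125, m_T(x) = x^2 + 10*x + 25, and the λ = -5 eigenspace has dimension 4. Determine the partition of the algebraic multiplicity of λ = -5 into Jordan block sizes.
Block sizes for λ = -5: [2, 1, 1, 1]

Step 1 — from the characteristic polynomial, algebraic multiplicity of λ = -5 is 5. From dim ker(T − (-5)·I) = 4, there are exactly 4 Jordan blocks for λ = -5.
Step 2 — from the minimal polynomial, the factor (x + 5)^2 tells us the largest block for λ = -5 has size 2.
Step 3 — with total size 5, 4 blocks, and largest block 2, the block sizes (in nonincreasing order) are [2, 1, 1, 1].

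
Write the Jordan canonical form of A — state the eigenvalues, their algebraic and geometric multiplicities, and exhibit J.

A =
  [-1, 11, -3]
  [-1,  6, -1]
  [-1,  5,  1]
J_3(2)

The characteristic polynomial is
  det(x·I − A) = x^3 - 6*x^2 + 12*x - 8 = (x - 2)^3

Eigenvalues and multiplicities (the geometric multiplicity of λ is n − rank(A − λI), which equals the number of Jordan blocks for λ):
  λ = 2: algebraic multiplicity = 3, geometric multiplicity = 1

Determining the block sizes for each eigenvalue:
  λ = 2: one block (gm = 1), so the single block has size am = 3 → block sizes [3]

Assembling the blocks gives a Jordan form
J =
  [2, 1, 0]
  [0, 2, 1]
  [0, 0, 2]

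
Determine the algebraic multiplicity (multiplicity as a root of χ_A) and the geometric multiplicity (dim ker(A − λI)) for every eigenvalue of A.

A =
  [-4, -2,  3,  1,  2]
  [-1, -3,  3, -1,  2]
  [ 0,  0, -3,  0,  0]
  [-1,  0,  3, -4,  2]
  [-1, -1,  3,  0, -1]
λ = -3: alg = 5, geom = 3

Step 1 — factor the characteristic polynomial to read off the algebraic multiplicities:
  χ_A(x) = (x + 3)^5

Step 2 — compute geometric multiplicities via the rank-nullity identity g(λ) = n − rank(A − λI):
  rank(A − (-3)·I) = 2, so dim ker(A − (-3)·I) = n − 2 = 3

Summary:
  λ = -3: algebraic multiplicity = 5, geometric multiplicity = 3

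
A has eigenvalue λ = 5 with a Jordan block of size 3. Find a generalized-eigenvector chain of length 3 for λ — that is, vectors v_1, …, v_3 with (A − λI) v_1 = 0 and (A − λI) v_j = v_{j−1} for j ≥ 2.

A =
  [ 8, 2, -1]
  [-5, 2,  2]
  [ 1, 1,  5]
A Jordan chain for λ = 5 of length 3:
v_1 = (-2, 2, -2)ᵀ
v_2 = (3, -5, 1)ᵀ
v_3 = (1, 0, 0)ᵀ

Let N = A − (5)·I. We want v_3 with N^3 v_3 = 0 but N^2 v_3 ≠ 0; then v_{j-1} := N · v_j for j = 3, …, 2.

Pick v_3 = (1, 0, 0)ᵀ.
Then v_2 = N · v_3 = (3, -5, 1)ᵀ.
Then v_1 = N · v_2 = (-2, 2, -2)ᵀ.

Sanity check: (A − (5)·I) v_1 = (0, 0, 0)ᵀ = 0. ✓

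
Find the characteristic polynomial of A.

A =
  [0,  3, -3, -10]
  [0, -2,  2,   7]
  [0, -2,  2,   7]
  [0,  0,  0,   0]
x^4

Expanding det(x·I − A) (e.g. by cofactor expansion or by noting that A is similar to its Jordan form J, which has the same characteristic polynomial as A) gives
  χ_A(x) = x^4
which factors as x^4. The eigenvalues (with algebraic multiplicities) are λ = 0 with multiplicity 4.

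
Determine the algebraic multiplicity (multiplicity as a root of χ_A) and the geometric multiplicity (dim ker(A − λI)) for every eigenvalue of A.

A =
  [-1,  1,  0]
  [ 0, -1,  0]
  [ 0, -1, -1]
λ = -1: alg = 3, geom = 2

Step 1 — factor the characteristic polynomial to read off the algebraic multiplicities:
  χ_A(x) = (x + 1)^3

Step 2 — compute geometric multiplicities via the rank-nullity identity g(λ) = n − rank(A − λI):
  rank(A − (-1)·I) = 1, so dim ker(A − (-1)·I) = n − 1 = 2

Summary:
  λ = -1: algebraic multiplicity = 3, geometric multiplicity = 2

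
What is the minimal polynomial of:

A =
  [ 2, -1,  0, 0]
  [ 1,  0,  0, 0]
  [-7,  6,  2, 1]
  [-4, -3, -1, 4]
x^4 - 8*x^3 + 22*x^2 - 24*x + 9

The characteristic polynomial is χ_A(x) = (x - 3)^2*(x - 1)^2, so the eigenvalues are known. The minimal polynomial is
  m_A(x) = Π_λ (x − λ)^{k_λ}
where k_λ is the size of the *largest* Jordan block for λ (equivalently, the smallest k with (A − λI)^k v = 0 for every generalised eigenvector v of λ).

  λ = 1: largest Jordan block has size 2, contributing (x − 1)^2
  λ = 3: largest Jordan block has size 2, contributing (x − 3)^2

So m_A(x) = (x - 3)^2*(x - 1)^2 = x^4 - 8*x^3 + 22*x^2 - 24*x + 9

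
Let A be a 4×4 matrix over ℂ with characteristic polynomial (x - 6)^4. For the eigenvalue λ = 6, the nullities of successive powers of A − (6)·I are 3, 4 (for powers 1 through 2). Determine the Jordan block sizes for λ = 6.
Block sizes for λ = 6: [2, 1, 1]

From the dimensions of kernels of powers, the number of Jordan blocks of size at least j is d_j − d_{j−1} where d_j = dim ker(N^j) (with d_0 = 0). Computing the differences gives [3, 1].
The number of blocks of size exactly k is (#blocks of size ≥ k) − (#blocks of size ≥ k + 1), so the partition is: 2 block(s) of size 1, 1 block(s) of size 2.
In nonincreasing order the block sizes are [2, 1, 1].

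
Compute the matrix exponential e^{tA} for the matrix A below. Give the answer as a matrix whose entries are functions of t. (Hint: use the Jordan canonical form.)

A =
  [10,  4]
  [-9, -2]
e^{tA} =
  [6*t*exp(4*t) + exp(4*t), 4*t*exp(4*t)]
  [-9*t*exp(4*t), -6*t*exp(4*t) + exp(4*t)]

Strategy: write A = P · J · P⁻¹ where J is a Jordan canonical form, so e^{tA} = P · e^{tJ} · P⁻¹, and e^{tJ} can be computed block-by-block.

A has Jordan form
J =
  [4, 1]
  [0, 4]
(up to reordering of blocks).

Per-block formulas:
  For a 2×2 Jordan block J_2(4): exp(t · J_2(4)) = e^(4t)·(I + t·N), where N is the 2×2 nilpotent shift.

After assembling e^{tJ} and conjugating by P, we get:

e^{tA} =
  [6*t*exp(4*t) + exp(4*t), 4*t*exp(4*t)]
  [-9*t*exp(4*t), -6*t*exp(4*t) + exp(4*t)]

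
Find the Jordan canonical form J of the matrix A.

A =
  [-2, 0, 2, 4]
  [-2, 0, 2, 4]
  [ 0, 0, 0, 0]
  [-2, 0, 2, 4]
J_1(0) ⊕ J_1(0) ⊕ J_1(0) ⊕ J_1(2)

The characteristic polynomial is
  det(x·I − A) = x^4 - 2*x^3 = x^3*(x - 2)

Eigenvalues and multiplicities (the geometric multiplicity of λ is n − rank(A − λI), which equals the number of Jordan blocks for λ):
  λ = 0: algebraic multiplicity = 3, geometric multiplicity = 3
  λ = 2: algebraic multiplicity = 1, geometric multiplicity = 1

Determining the block sizes for each eigenvalue:
  λ = 0: gm = am = 3, so every block has size 1 → block sizes [1, 1, 1]
  λ = 2: one block (gm = 1), so the single block has size am = 1 → block sizes [1]

Assembling the blocks gives a Jordan form
J =
  [0, 0, 0, 0]
  [0, 0, 0, 0]
  [0, 0, 0, 0]
  [0, 0, 0, 2]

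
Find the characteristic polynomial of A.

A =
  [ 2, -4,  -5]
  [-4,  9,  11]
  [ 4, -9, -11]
x^3

Expanding det(x·I − A) (e.g. by cofactor expansion or by noting that A is similar to its Jordan form J, which has the same characteristic polynomial as A) gives
  χ_A(x) = x^3
which factors as x^3. The eigenvalues (with algebraic multiplicities) are λ = 0 with multiplicity 3.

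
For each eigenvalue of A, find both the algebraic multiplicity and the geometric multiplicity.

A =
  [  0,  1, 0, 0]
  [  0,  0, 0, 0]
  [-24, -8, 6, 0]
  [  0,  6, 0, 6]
λ = 0: alg = 2, geom = 1; λ = 6: alg = 2, geom = 2

Step 1 — factor the characteristic polynomial to read off the algebraic multiplicities:
  χ_A(x) = x^2*(x - 6)^2

Step 2 — compute geometric multiplicities via the rank-nullity identity g(λ) = n − rank(A − λI):
  rank(A − (0)·I) = 3, so dim ker(A − (0)·I) = n − 3 = 1
  rank(A − (6)·I) = 2, so dim ker(A − (6)·I) = n − 2 = 2

Summary:
  λ = 0: algebraic multiplicity = 2, geometric multiplicity = 1
  λ = 6: algebraic multiplicity = 2, geometric multiplicity = 2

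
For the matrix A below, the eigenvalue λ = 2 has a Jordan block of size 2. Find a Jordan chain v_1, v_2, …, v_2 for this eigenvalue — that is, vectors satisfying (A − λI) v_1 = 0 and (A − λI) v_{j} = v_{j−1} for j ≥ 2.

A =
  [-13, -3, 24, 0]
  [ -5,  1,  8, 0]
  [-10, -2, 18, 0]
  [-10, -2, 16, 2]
A Jordan chain for λ = 2 of length 2:
v_1 = (-15, -5, -10, -10)ᵀ
v_2 = (1, 0, 0, 0)ᵀ

Let N = A − (2)·I. We want v_2 with N^2 v_2 = 0 but N^1 v_2 ≠ 0; then v_{j-1} := N · v_j for j = 2, …, 2.

Pick v_2 = (1, 0, 0, 0)ᵀ.
Then v_1 = N · v_2 = (-15, -5, -10, -10)ᵀ.

Sanity check: (A − (2)·I) v_1 = (0, 0, 0, 0)ᵀ = 0. ✓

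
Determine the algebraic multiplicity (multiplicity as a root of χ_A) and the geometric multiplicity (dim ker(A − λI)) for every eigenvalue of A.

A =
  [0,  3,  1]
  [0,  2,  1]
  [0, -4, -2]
λ = 0: alg = 3, geom = 1

Step 1 — factor the characteristic polynomial to read off the algebraic multiplicities:
  χ_A(x) = x^3

Step 2 — compute geometric multiplicities via the rank-nullity identity g(λ) = n − rank(A − λI):
  rank(A − (0)·I) = 2, so dim ker(A − (0)·I) = n − 2 = 1

Summary:
  λ = 0: algebraic multiplicity = 3, geometric multiplicity = 1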